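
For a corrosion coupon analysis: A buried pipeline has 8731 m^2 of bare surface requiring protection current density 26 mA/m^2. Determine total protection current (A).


I = area * current density, then convert mA → A (÷1000)
I = 8731 * 26 / 1000 = 227.01 A

227.01 A


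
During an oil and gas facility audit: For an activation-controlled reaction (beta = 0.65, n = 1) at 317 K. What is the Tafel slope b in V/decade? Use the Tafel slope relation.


Apply the Tafel slope relation: b = 2.303*R*T/(beta*n*F)
Numerator: 2.303 * 8.314 * 317 = 6069.64
Denominator: 0.65 * 1 * 96485 = 62715.25
b = 6069.64 / 62715.25 = 0.0968 V/decade

0.0968 V/decade


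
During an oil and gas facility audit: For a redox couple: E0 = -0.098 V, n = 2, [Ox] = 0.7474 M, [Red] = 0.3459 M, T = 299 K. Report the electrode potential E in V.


Apply the Nernst equation: E = E0 + (RT/nF)*ln([Ox]/[Red])
Step 1: RT/nF = 8.314*299/(2*96485) = 0.01288224 V
Step 2: [Ox]/[Red] = 0.7474/0.3459 = 2.16074
Step 3: ln(2.16074) = 0.770451
Step 4: correction = 0.01288224 * 0.770451 = 0.01 V
E = -0.098 + 0.01 = -0.088 V

-0.088 V


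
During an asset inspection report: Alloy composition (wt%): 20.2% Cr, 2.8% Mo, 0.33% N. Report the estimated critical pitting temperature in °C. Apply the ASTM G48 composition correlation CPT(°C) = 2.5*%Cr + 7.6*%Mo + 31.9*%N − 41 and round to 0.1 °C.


Apply the ASTM G48 empirical CPT estimate: CPT(°C) = 2.5*%Cr + 7.6*%Mo + 31.9*%N − 41
2.5*20.2 = 50.5; 7.6*2.8 = 21.28; 31.9*0.33 = 10.527
CPT = 50.5 + 21.28 + 10.527 − 41 = 41.307 °C
Rounded to 0.1 °C: CPT ≈ 41.3 °C

41.3 °C


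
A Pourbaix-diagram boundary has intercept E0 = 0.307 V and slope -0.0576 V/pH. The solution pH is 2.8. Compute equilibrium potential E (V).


Apply the Pourbaix line equation: E = E0 + slope*pH
E = 0.307 + (-0.0576)*2.8 = 0.307 + (-0.16128) = 0.14572 V
Rounded to 4 decimal places: E = 0.1457 V

0.1457 V


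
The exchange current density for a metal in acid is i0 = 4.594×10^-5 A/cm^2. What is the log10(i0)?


i0 = 4.594×10^-5 A/cm^2
log10(i0) = -4.338

-4.338


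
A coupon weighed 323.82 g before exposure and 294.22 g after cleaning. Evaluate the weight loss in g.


Weight loss = initial − final
WL = 323.82 − 294.22 = 29.6 g

29.6 g


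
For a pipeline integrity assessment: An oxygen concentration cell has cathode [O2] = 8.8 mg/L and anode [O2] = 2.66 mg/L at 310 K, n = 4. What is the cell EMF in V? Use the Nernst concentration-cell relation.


Apply the Nernst concentration-cell relation: E = (RT/nF)*ln(C_cathode/C_anode)
RT/nF = 8.314*310/(4*96485) = 0.00667808 V
ln(8.8/2.66) = 1.19643
E = 0.00667808 * 1.19643 = 0.00799 V

0.00799 V


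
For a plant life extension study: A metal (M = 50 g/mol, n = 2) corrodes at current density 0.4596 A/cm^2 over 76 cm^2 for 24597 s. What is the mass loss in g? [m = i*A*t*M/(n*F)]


Apply Faraday's law: m = i*A*t*M / (n*F)
Total charge passed Q = i*A*t = 0.4596*76*24597 = 859163.3712 C
m = Q*M/(n*F) = 859163.3712*50/(2*96485) = 222.616 g

222.616 g


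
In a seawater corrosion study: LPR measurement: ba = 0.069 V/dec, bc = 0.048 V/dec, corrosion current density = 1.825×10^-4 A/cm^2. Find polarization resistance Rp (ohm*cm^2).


Apply the Stern-Geary equation: Rp = ba*bc / (2.303*icorr*(ba+bc))
ba*bc = 0.069*0.048 = 0.003312
ba+bc = 0.117; 2.303*icorr*(ba+bc) = 2.303*1.825×10^-4*0.117 = 4.9174807×10^-5
Rp = 0.003312 / 4.9174807×10^-5 = 67.35 ohm*cm^2

67.35 ohm*cm^2


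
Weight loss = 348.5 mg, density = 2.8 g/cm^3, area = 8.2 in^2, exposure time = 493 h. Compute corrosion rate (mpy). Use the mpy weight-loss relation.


Apply the mpy weight-loss relation: CR = 534 * W / (D * A * T)
Numerator: 534 * 348.5 = 186099.0
Denominator: 2.8 * 8.2 * 493 = 11319.28
CR = 186099.0 / 11319.28 = 16.441 mpy

16.441 mpy


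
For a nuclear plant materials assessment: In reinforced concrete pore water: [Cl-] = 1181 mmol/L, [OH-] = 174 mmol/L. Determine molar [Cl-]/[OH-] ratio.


Threshold parameter = [Cl-] / [OH-] (molar basis; both in mmol/L, so units cancel)
Ratio = 1181 / 174 = 6.79

6.79


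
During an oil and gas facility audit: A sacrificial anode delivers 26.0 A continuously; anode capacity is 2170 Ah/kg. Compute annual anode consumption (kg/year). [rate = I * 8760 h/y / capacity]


Annual consumption = current * hours per year / capacity
Rate = 26.0 * 8760 / 2170 = 105.0 kg/year

105.0 kg/year


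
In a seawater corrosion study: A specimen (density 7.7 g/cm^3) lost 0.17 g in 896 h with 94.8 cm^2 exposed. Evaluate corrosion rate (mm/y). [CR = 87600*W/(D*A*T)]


Apply the mm/y weight-loss relation: CR = 87600 * W / (D * A * T)
Numerator: 87600 * 0.17 = 14892.0
Denominator: 7.7 * 94.8 * 896 = 654044.16
CR = 14892.0 / 654044.16 = 0.0228 mm/y

0.0228 mm/y


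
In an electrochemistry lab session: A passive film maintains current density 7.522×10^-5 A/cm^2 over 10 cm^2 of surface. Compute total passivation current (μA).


I = i_pass * A, then convert A → μA (×10^6)
I = 7.522×10^-5 * 10 * 10^6 = 752.2 μA

752.2 μA


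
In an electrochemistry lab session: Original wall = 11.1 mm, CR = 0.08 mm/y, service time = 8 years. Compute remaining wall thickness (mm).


Remaining wall = original − CR × time
t = 11.1 − 0.08*8 = 11.1 − 0.64 = 10.46 mm

10.46 mm


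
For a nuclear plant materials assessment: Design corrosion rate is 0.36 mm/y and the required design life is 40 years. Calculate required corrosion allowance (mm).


Corrosion allowance = CR × design life
CA = 0.36 * 40 = 14.4 mm

14.4 mm


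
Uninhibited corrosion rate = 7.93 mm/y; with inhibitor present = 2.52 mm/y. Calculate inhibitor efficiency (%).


Apply the inhibitor-efficiency definition: IE = (CR_blank − CR_inh)/CR_blank × 100
IE = (7.93 − 2.52) / 7.93 × 100
IE = 5.41 / 7.93 × 100 = 68.2 %

68.2 %


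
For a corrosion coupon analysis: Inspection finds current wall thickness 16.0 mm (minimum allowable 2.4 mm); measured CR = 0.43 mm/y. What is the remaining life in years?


Apply the remaining-life relation: RL = (t_current − t_min) / CR
RL = (16.0 − 2.4) / 0.43 = 13.6 / 0.43 = 31.6 years

31.6 years


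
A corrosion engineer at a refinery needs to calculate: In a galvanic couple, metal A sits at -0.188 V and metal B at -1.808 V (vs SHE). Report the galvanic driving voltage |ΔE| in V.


Driving voltage is the absolute potential difference.
|ΔE| = |-0.188 − (-1.808)| = 1.62 V

1.62 V


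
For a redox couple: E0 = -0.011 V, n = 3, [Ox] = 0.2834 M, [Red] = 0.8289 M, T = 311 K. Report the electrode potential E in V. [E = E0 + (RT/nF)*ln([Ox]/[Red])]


Apply the Nernst equation: E = E0 + (RT/nF)*ln([Ox]/[Red])
Step 1: RT/nF = 8.314*311/(3*96485) = 0.00893284 V
Step 2: [Ox]/[Red] = 0.2834/0.8289 = 0.341899
Step 3: ln(0.341899) = -1.07324
Step 4: correction = 0.00893284 * -1.07324 = -0.01 V
E = -0.011 + -0.01 = -0.021 V

-0.021 V


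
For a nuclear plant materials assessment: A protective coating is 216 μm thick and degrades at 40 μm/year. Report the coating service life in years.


Service life = thickness / degradation rate
Life = 216 / 40 = 5.4 years

5.4 years


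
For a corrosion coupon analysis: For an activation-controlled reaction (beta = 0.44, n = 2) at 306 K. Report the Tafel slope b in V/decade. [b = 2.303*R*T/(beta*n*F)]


Apply the Tafel slope relation: b = 2.303*R*T/(beta*n*F)
Numerator: 2.303 * 8.314 * 306 = 5859.03
Denominator: 0.44 * 2 * 96485 = 84906.8
b = 5859.03 / 84906.8 = 0.069 V/decade

0.069 V/decade


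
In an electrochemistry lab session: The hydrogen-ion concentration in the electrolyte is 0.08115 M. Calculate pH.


pH = −log10[H+]
pH = −log10(0.08115) = 1.09

1.09


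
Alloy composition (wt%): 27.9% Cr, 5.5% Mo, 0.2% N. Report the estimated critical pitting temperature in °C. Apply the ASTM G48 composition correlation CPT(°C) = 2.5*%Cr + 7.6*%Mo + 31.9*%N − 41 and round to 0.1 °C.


Apply the ASTM G48 empirical CPT estimate: CPT(°C) = 2.5*%Cr + 7.6*%Mo + 31.9*%N − 41
2.5*27.9 = 69.75; 7.6*5.5 = 41.8; 31.9*0.2 = 6.38
CPT = 69.75 + 41.8 + 6.38 − 41 = 76.93 °C
Rounded to 0.1 °C: CPT ≈ 76.9 °C

76.9 °C


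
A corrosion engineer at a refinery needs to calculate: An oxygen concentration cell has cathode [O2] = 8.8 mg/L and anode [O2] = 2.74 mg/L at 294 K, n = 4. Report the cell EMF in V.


Apply the Nernst concentration-cell relation: E = (RT/nF)*ln(C_cathode/C_anode)
RT/nF = 8.314*294/(4*96485) = 0.00633341 V
ln(8.8/2.74) = 1.16679
E = 0.00633341 * 1.16679 = 0.00739 V

0.00739 V


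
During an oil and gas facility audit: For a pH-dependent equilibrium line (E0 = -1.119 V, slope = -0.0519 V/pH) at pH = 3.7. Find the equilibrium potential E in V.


Apply the Pourbaix line equation: E = E0 + slope*pH
E = -1.119 + (-0.0519)*3.7 = -1.119 + (-0.19203) = -1.31103 V
Rounded to 4 decimal places: E = -1.3110 V

-1.3110 V


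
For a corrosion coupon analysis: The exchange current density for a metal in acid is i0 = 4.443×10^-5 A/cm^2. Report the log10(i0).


i0 = 4.443×10^-5 A/cm^2
log10(i0) = -4.352

-4.352


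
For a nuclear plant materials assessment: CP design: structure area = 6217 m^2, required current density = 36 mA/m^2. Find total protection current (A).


I = area * current density, then convert mA → A (÷1000)
I = 6217 * 36 / 1000 = 223.81 A

223.81 A


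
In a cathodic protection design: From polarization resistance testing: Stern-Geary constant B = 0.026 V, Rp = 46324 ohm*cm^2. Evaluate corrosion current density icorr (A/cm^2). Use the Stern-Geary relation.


Apply the Stern-Geary relation: icorr = B / Rp
icorr = 0.026 / 46324 = 5.613×10^-7 A/cm^2

5.613×10^-7 A/cm^2


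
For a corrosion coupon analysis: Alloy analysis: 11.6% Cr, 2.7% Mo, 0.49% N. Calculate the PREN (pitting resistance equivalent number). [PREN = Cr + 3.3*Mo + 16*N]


Apply the PREN formula: PREN = Cr + 3.3*Mo + 16*N
PREN = 11.6 + 3.3*2.7 + 16*0.49
PREN = 11.6 + 8.91 + 7.84 = 28.35

28.35


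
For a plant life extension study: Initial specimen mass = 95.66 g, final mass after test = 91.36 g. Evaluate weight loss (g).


Weight loss = initial − final
WL = 95.66 − 91.36 = 4.3 g

4.3 g


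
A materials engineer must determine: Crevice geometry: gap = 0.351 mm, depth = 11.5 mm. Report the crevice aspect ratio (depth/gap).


Aspect ratio = depth / gap
Ratio = 11.5 / 0.351 = 32.8

32.8


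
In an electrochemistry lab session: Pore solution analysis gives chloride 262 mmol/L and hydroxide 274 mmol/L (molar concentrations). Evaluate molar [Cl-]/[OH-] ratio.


Threshold parameter = [Cl-] / [OH-] (molar basis; both in mmol/L, so units cancel)
Ratio = 262 / 274 = 0.96

0.96


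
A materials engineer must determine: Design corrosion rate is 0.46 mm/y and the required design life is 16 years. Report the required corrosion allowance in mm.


Corrosion allowance = CR × design life
CA = 0.46 * 16 = 7.36 mm

7.36 mm


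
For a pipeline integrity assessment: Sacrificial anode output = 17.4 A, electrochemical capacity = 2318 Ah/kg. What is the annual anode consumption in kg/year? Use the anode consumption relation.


Annual consumption = current * hours per year / capacity
Rate = 17.4 * 8760 / 2318 = 65.8 kg/year

65.8 kg/year


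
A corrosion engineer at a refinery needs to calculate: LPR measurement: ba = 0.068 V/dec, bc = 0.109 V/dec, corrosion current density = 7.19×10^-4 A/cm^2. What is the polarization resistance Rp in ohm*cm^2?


Apply the Stern-Geary equation: Rp = ba*bc / (2.303*icorr*(ba+bc))
ba*bc = 0.068*0.109 = 0.007412
ba+bc = 0.177; 2.303*icorr*(ba+bc) = 2.303*7.19×10^-4*0.177 = 2.9308669×10^-4
Rp = 0.007412 / 2.9308669×10^-4 = 25.3 ohm*cm^2

25.3 ohm*cm^2


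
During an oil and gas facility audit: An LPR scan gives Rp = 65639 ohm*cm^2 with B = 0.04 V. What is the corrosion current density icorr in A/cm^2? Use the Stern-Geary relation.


Apply the Stern-Geary relation: icorr = B / Rp
icorr = 0.04 / 65639 = 6.094×10^-7 A/cm^2

6.094×10^-7 A/cm^2


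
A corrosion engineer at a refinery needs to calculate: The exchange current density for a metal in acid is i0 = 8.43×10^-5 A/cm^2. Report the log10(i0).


i0 = 8.43×10^-5 A/cm^2
log10(i0) = -4.074

-4.074


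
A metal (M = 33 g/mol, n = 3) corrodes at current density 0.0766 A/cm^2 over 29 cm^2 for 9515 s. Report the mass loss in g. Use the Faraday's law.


Apply Faraday's law: m = i*A*t*M / (n*F)
Total charge passed Q = i*A*t = 0.0766*29*9515 = 21136.621 C
m = Q*M/(n*F) = 21136.621*33/(3*96485) = 2.40973 g

2.40973 g


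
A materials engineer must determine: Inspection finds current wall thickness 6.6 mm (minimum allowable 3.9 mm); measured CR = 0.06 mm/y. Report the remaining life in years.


Apply the remaining-life relation: RL = (t_current − t_min) / CR
RL = (6.6 − 3.9) / 0.06 = 2.7 / 0.06 = 45.0 years

45.0 years


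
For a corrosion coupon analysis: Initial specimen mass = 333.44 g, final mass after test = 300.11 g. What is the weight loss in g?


Weight loss = initial − final
WL = 333.44 − 300.11 = 33.33 g

33.33 g


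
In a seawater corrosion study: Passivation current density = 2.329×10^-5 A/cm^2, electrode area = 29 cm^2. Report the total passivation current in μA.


I = i_pass * A, then convert A → μA (×10^6)
I = 2.329×10^-5 * 29 * 10^6 = 675.41 μA

675.41 μA


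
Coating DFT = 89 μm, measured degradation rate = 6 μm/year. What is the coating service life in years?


Service life = thickness / degradation rate
Life = 89 / 6 = 14.8 years

14.8 years


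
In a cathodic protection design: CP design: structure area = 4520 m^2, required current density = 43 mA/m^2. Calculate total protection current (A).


I = area * current density, then convert mA → A (÷1000)
I = 4520 * 43 / 1000 = 194.36 A

194.36 A


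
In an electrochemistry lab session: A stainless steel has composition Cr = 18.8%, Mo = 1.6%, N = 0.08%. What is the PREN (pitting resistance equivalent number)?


Apply the PREN formula: PREN = Cr + 3.3*Mo + 16*N
PREN = 18.8 + 3.3*1.6 + 16*0.08
PREN = 18.8 + 5.28 + 1.28 = 25.36

25.36


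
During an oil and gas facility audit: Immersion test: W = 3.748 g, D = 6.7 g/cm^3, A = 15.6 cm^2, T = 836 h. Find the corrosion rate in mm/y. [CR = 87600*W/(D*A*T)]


Apply the mm/y weight-loss relation: CR = 87600 * W / (D * A * T)
Numerator: 87600 * 3.748 = 328324.8
Denominator: 6.7 * 15.6 * 836 = 87378.72
CR = 328324.8 / 87378.72 = 3.75749 mm/y

3.75749 mm/y


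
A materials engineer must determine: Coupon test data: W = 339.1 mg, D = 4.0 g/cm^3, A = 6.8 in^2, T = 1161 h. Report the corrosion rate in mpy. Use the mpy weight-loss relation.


Apply the mpy weight-loss relation: CR = 534 * W / (D * A * T)
Numerator: 534 * 339.1 = 181079.4
Denominator: 4.0 * 6.8 * 1161 = 31579.2
CR = 181079.4 / 31579.2 = 5.7341 mpy

5.7341 mpy


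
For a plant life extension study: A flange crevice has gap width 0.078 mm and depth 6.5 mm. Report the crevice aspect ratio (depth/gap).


Aspect ratio = depth / gap
Ratio = 6.5 / 0.078 = 83.3

83.3


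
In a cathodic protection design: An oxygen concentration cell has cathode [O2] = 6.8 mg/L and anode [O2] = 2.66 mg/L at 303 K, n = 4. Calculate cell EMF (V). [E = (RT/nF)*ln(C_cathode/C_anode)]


Apply the Nernst concentration-cell relation: E = (RT/nF)*ln(C_cathode/C_anode)
RT/nF = 8.314*303/(4*96485) = 0.00652729 V
ln(6.8/2.66) = 0.9386
E = 0.00652729 * 0.9386 = 0.00613 V

0.00613 V


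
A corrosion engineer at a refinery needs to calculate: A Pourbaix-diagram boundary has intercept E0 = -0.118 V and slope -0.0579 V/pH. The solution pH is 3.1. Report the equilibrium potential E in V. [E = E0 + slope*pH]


Apply the Pourbaix line equation: E = E0 + slope*pH
E = -0.118 + (-0.0579)*3.1 = -0.118 + (-0.17949) = -0.29749 V
Rounded to 3 decimal places: E = -0.297 V

-0.297 V


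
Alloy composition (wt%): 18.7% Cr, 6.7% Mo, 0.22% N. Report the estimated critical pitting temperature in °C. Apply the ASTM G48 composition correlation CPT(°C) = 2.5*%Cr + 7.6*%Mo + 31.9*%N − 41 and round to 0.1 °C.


Apply the ASTM G48 empirical CPT estimate: CPT(°C) = 2.5*%Cr + 7.6*%Mo + 31.9*%N − 41
2.5*18.7 = 46.75; 7.6*6.7 = 50.92; 31.9*0.22 = 7.018
CPT = 46.75 + 50.92 + 7.018 − 41 = 63.688 °C
Rounded to 0.1 °C: CPT ≈ 63.7 °C

63.7 °C


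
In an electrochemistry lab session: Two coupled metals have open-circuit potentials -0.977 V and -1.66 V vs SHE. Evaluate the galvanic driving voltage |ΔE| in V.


Driving voltage is the absolute potential difference.
|ΔE| = |-0.977 − (-1.66)| = 0.683 V

0.683 V


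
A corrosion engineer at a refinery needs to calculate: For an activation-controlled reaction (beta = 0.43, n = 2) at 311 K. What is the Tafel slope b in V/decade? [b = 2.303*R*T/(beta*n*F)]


Apply the Tafel slope relation: b = 2.303*R*T/(beta*n*F)
Numerator: 2.303 * 8.314 * 311 = 5954.76
Denominator: 0.43 * 2 * 96485 = 82977.1
b = 5954.76 / 82977.1 = 0.072 V/decade

0.072 V/decade


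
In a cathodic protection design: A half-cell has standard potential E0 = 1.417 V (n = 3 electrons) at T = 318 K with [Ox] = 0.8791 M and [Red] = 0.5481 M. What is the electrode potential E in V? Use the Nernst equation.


Apply the Nernst equation: E = E0 + (RT/nF)*ln([Ox]/[Red])
Step 1: RT/nF = 8.314*318/(3*96485) = 0.0091339 V
Step 2: [Ox]/[Red] = 0.8791/0.5481 = 1.603904
Step 3: ln(1.603904) = 0.472441
Step 4: correction = 0.0091339 * 0.472441 = 0.004 V
E = 1.417 + 0.004 = 1.421 V

1.421 V


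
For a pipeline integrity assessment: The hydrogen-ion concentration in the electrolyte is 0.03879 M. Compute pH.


pH = −log10[H+]
pH = −log10(0.03879) = 1.41

1.41


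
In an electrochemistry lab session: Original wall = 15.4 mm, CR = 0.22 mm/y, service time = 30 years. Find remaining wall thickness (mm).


Remaining wall = original − CR × time
t = 15.4 − 0.22*30 = 15.4 − 6.6 = 8.8 mm

8.8 mm


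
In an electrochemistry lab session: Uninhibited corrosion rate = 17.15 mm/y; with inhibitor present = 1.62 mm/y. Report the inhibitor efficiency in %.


Apply the inhibitor-efficiency definition: IE = (CR_blank − CR_inh)/CR_blank × 100
IE = (17.15 − 1.62) / 17.15 × 100
IE = 15.53 / 17.15 × 100 = 90.6 %

90.6 %


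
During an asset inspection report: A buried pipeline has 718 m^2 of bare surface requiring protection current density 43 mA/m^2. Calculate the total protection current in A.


I = area * current density, then convert mA → A (÷1000)
I = 718 * 43 / 1000 = 30.87 A

30.87 A


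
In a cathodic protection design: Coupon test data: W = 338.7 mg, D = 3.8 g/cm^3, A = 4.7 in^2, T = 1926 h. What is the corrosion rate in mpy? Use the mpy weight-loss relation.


Apply the mpy weight-loss relation: CR = 534 * W / (D * A * T)
Numerator: 534 * 338.7 = 180865.8
Denominator: 3.8 * 4.7 * 1926 = 34398.36
CR = 180865.8 / 34398.36 = 5.258 mpy

5.258 mpy


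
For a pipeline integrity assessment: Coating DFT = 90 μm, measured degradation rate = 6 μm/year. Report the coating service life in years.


Service life = thickness / degradation rate
Life = 90 / 6 = 15.0 years

15.0 years


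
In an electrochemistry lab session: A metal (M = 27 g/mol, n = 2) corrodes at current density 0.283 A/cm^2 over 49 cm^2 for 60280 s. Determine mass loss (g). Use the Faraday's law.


Apply Faraday's law: m = i*A*t*M / (n*F)
Total charge passed Q = i*A*t = 0.283*49*60280 = 835902.76 C
m = Q*M/(n*F) = 835902.76*27/(2*96485) = 116.9579 g

116.9579 g


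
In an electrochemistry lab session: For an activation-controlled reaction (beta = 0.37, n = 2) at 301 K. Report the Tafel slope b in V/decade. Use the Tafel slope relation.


Apply the Tafel slope relation: b = 2.303*R*T/(beta*n*F)
Numerator: 2.303 * 8.314 * 301 = 5763.29
Denominator: 0.37 * 2 * 96485 = 71398.9
b = 5763.29 / 71398.9 = 0.0807 V/decade

0.0807 V/decade


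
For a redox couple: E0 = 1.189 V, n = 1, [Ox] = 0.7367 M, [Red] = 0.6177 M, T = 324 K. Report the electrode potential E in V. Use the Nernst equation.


Apply the Nernst equation: E = E0 + (RT/nF)*ln([Ox]/[Red])
Step 1: RT/nF = 8.314*324/(1*96485) = 0.0279187 V
Step 2: [Ox]/[Red] = 0.7367/0.6177 = 1.19265
Step 3: ln(1.19265) = 0.176178
Step 4: correction = 0.0279187 * 0.176178 = 0.005 V
E = 1.189 + 0.005 = 1.194 V

1.194 V


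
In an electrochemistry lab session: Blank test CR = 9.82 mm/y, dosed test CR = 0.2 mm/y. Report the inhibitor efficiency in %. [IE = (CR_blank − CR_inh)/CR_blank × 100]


Apply the inhibitor-efficiency definition: IE = (CR_blank − CR_inh)/CR_blank × 100
IE = (9.82 − 0.2) / 9.82 × 100
IE = 9.62 / 9.82 × 100 = 98.0 %

98.0 %


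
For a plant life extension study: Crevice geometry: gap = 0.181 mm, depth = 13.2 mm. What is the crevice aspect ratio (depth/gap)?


Aspect ratio = depth / gap
Ratio = 13.2 / 0.181 = 72.9

72.9


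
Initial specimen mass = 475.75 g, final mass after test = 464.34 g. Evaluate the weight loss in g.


Weight loss = initial − final
WL = 475.75 − 464.34 = 11.41 g

11.41 g


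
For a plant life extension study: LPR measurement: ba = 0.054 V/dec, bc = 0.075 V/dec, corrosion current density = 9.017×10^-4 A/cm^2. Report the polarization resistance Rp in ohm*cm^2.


Apply the Stern-Geary equation: Rp = ba*bc / (2.303*icorr*(ba+bc))
ba*bc = 0.054*0.075 = 0.00405
ba+bc = 0.129; 2.303*icorr*(ba+bc) = 2.303*9.017×10^-4*0.129 = 2.6788335×10^-4
Rp = 0.00405 / 2.6788335×10^-4 = 15.1 ohm*cm^2

15.1 ohm*cm^2


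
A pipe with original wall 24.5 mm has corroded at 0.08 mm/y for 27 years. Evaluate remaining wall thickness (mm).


Remaining wall = original − CR × time
t = 24.5 − 0.08*27 = 24.5 − 2.16 = 22.34 mm

22.34 mm


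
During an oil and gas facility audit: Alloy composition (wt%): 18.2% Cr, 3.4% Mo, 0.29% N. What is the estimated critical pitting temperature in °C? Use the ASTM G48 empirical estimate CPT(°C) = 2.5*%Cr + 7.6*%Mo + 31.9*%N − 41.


Apply the ASTM G48 empirical CPT estimate: CPT(°C) = 2.5*%Cr + 7.6*%Mo + 31.9*%N − 41
2.5*18.2 = 45.5; 7.6*3.4 = 25.84; 31.9*0.29 = 9.251
CPT = 45.5 + 25.84 + 9.251 − 41 = 39.591 °C
Rounded to 0.1 °C: CPT ≈ 39.6 °C

39.6 °C


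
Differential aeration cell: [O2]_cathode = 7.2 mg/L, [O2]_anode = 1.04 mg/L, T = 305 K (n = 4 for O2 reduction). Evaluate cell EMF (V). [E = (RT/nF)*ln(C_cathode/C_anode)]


Apply the Nernst concentration-cell relation: E = (RT/nF)*ln(C_cathode/C_anode)
RT/nF = 8.314*305/(4*96485) = 0.00657037 V
ln(7.2/1.04) = 1.93486
E = 0.00657037 * 1.93486 = 0.01271 V

0.01271 V


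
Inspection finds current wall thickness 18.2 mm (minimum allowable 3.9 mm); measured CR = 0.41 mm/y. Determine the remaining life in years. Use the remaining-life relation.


Apply the remaining-life relation: RL = (t_current − t_min) / CR
RL = (18.2 − 3.9) / 0.41 = 14.3 / 0.41 = 34.9 years

34.9 years


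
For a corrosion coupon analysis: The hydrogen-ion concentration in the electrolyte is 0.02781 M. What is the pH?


pH = −log10[H+]
pH = −log10(0.02781) = 1.56

1.56


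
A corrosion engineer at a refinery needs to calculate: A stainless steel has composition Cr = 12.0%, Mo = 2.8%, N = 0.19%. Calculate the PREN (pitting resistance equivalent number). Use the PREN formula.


Apply the PREN formula: PREN = Cr + 3.3*Mo + 16*N
PREN = 12.0 + 3.3*2.8 + 16*0.19
PREN = 12.0 + 9.24 + 3.04 = 24.28

24.28


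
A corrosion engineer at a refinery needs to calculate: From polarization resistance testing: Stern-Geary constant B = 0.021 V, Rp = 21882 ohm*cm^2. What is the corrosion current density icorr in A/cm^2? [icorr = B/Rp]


Apply the Stern-Geary relation: icorr = B / Rp
icorr = 0.021 / 21882 = 9.597×10^-7 A/cm^2

9.597×10^-7 A/cm^2


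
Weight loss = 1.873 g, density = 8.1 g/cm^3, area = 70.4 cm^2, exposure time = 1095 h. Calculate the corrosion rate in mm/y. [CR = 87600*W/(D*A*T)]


Apply the mm/y weight-loss relation: CR = 87600 * W / (D * A * T)
Numerator: 87600 * 1.873 = 164074.8
Denominator: 8.1 * 70.4 * 1095 = 624412.8
CR = 164074.8 / 624412.8 = 0.26277 mm/y

0.26277 mm/y


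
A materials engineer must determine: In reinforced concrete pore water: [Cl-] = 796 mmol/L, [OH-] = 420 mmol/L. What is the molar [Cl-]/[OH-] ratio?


Threshold parameter = [Cl-] / [OH-] (molar basis; both in mmol/L, so units cancel)
Ratio = 796 / 420 = 1.9

1.9


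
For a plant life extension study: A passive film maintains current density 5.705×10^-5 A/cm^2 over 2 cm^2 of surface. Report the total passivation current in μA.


I = i_pass * A, then convert A → μA (×10^6)
I = 5.705×10^-5 * 2 * 10^6 = 114.1 μA

114.1 μA


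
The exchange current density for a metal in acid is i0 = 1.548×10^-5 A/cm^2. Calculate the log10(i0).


i0 = 1.548×10^-5 A/cm^2
log10(i0) = -4.81

-4.81


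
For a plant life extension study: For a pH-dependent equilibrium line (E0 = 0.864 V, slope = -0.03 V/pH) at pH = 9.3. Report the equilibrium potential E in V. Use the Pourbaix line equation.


Apply the Pourbaix line equation: E = E0 + slope*pH
E = 0.864 + (-0.03)*9.3 = 0.864 + (-0.279) = 0.585 V
Rounded to 3 decimal places: E = 0.585 V

0.585 V


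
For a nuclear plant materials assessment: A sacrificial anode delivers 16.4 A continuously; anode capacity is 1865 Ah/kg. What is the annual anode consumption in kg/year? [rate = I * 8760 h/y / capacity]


Annual consumption = current * hours per year / capacity
Rate = 16.4 * 8760 / 1865 = 77.0 kg/year

77.0 kg/year


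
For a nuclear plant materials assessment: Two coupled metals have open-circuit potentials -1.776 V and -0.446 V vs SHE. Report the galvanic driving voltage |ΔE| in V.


Driving voltage is the absolute potential difference.
|ΔE| = |-1.776 − (-0.446)| = 1.33 V

1.33 V


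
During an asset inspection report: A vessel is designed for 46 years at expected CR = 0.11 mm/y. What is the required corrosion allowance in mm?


Corrosion allowance = CR × design life
CA = 0.11 * 46 = 5.06 mm

5.06 mm


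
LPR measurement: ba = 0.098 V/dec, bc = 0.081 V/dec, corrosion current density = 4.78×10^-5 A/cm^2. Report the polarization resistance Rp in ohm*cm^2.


Apply the Stern-Geary equation: Rp = ba*bc / (2.303*icorr*(ba+bc))
ba*bc = 0.098*0.081 = 0.007938
ba+bc = 0.179; 2.303*icorr*(ba+bc) = 2.303*4.78×10^-5*0.179 = 1.9704929×10^-5
Rp = 0.007938 / 1.9704929×10^-5 = 402.84 ohm*cm^2

402.84 ohm*cm^2


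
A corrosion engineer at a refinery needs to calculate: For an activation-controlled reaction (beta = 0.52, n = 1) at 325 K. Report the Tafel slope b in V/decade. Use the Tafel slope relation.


Apply the Tafel slope relation: b = 2.303*R*T/(beta*n*F)
Numerator: 2.303 * 8.314 * 325 = 6222.82
Denominator: 0.52 * 1 * 96485 = 50172.2
b = 6222.82 / 50172.2 = 0.124 V/decade

0.124 V/decade


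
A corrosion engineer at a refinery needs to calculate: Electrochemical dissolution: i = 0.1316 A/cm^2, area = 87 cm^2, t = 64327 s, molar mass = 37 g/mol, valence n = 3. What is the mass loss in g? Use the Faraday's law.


Apply Faraday's law: m = i*A*t*M / (n*F)
Total charge passed Q = i*A*t = 0.1316*87*64327 = 736492.6884 C
m = Q*M/(n*F) = 736492.6884*37/(3*96485) = 94.14323 g

94.14323 g


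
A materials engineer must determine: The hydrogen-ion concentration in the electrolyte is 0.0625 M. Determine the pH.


pH = −log10[H+]
pH = −log10(0.0625) = 1.2

1.2


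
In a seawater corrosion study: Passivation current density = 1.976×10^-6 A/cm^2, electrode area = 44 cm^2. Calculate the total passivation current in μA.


I = i_pass * A, then convert A → μA (×10^6)
I = 1.976×10^-6 * 44 * 10^6 = 86.94 μA

86.94 μA


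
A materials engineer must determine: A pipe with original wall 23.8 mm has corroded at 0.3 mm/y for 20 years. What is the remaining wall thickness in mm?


Remaining wall = original − CR × time
t = 23.8 − 0.3*20 = 23.8 − 6.0 = 17.8 mm

17.8 mm


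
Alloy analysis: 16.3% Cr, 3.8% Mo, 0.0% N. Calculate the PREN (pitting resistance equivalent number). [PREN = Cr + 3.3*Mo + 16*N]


Apply the PREN formula: PREN = Cr + 3.3*Mo + 16*N
PREN = 16.3 + 3.3*3.8 + 16*0.0
PREN = 16.3 + 12.54 + 0.0 = 28.84

28.84


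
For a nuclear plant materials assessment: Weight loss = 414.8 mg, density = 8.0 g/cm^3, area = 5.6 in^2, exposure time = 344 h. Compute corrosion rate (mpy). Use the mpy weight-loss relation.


Apply the mpy weight-loss relation: CR = 534 * W / (D * A * T)
Numerator: 534 * 414.8 = 221503.2
Denominator: 8.0 * 5.6 * 344 = 15411.2
CR = 221503.2 / 15411.2 = 14.373 mpy

14.373 mpy


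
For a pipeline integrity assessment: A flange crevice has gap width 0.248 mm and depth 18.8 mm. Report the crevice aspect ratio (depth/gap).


Aspect ratio = depth / gap
Ratio = 18.8 / 0.248 = 75.8

75.8


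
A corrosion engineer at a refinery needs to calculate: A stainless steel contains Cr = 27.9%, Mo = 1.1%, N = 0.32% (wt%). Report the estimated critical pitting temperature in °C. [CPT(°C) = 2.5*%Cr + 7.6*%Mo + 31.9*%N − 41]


Apply the ASTM G48 empirical CPT estimate: CPT(°C) = 2.5*%Cr + 7.6*%Mo + 31.9*%N − 41
2.5*27.9 = 69.75; 7.6*1.1 = 8.36; 31.9*0.32 = 10.208
CPT = 69.75 + 8.36 + 10.208 − 41 = 47.318 °C
Rounded to 0.1 °C: CPT ≈ 47.3 °C

47.3 °C


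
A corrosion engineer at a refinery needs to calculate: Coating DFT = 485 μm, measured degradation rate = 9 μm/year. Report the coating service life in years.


Service life = thickness / degradation rate
Life = 485 / 9 = 53.9 years

53.9 years


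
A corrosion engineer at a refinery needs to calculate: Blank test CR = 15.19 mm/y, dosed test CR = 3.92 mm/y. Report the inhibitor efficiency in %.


Apply the inhibitor-efficiency definition: IE = (CR_blank − CR_inh)/CR_blank × 100
IE = (15.19 − 3.92) / 15.19 × 100
IE = 11.27 / 15.19 × 100 = 74.2 %

74.2 %


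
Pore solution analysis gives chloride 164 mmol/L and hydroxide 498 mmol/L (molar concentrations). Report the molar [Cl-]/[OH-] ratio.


Threshold parameter = [Cl-] / [OH-] (molar basis; both in mmol/L, so units cancel)
Ratio = 164 / 498 = 0.33

0.33


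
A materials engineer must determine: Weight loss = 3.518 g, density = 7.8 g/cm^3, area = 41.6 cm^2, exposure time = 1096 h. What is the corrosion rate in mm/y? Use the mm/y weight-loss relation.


Apply the mm/y weight-loss relation: CR = 87600 * W / (D * A * T)
Numerator: 87600 * 3.518 = 308176.8
Denominator: 7.8 * 41.6 * 1096 = 355630.08
CR = 308176.8 / 355630.08 = 0.86657 mm/y

0.86657 mm/y


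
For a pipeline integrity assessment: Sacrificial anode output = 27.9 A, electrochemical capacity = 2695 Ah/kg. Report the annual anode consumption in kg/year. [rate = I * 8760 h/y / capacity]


Annual consumption = current * hours per year / capacity
Rate = 27.9 * 8760 / 2695 = 90.7 kg/year

90.7 kg/year


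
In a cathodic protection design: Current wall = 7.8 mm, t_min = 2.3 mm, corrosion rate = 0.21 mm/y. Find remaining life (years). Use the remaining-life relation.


Apply the remaining-life relation: RL = (t_current − t_min) / CR
RL = (7.8 − 2.3) / 0.21 = 5.5 / 0.21 = 26.2 years

26.2 years


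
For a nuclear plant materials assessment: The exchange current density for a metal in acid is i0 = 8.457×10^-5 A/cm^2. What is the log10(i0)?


i0 = 8.457×10^-5 A/cm^2
log10(i0) = -4.073

-4.073


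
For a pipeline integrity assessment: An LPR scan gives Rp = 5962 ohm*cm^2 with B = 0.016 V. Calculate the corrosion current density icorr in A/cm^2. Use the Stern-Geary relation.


Apply the Stern-Geary relation: icorr = B / Rp
icorr = 0.016 / 5962 = 2.684×10^-6 A/cm^2

2.684×10^-6 A/cm^2


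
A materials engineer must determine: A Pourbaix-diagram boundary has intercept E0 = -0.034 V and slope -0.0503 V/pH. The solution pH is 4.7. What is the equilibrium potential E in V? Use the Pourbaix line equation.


Apply the Pourbaix line equation: E = E0 + slope*pH
E = -0.034 + (-0.0503)*4.7 = -0.034 + (-0.23641) = -0.27041 V
Rounded to 4 decimal places: E = -0.2704 V

-0.2704 V


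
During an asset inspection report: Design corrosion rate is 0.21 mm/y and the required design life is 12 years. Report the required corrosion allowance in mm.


Corrosion allowance = CR × design life
CA = 0.21 * 12 = 2.52 mm

2.52 mm


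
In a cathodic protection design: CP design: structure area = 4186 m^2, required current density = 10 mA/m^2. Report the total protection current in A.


I = area * current density, then convert mA → A (÷1000)
I = 4186 * 10 / 1000 = 41.86 A

41.86 A


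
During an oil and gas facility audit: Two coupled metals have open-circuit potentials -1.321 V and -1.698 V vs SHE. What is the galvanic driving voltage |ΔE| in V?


Driving voltage is the absolute potential difference.
|ΔE| = |-1.321 − (-1.698)| = 0.377 V

0.377 V


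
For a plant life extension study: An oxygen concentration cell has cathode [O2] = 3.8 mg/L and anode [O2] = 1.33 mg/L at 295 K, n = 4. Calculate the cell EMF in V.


Apply the Nernst concentration-cell relation: E = (RT/nF)*ln(C_cathode/C_anode)
RT/nF = 8.314*295/(4*96485) = 0.00635495 V
ln(3.8/1.33) = 1.04982
E = 0.00635495 * 1.04982 = 0.00667 V

0.00667 V


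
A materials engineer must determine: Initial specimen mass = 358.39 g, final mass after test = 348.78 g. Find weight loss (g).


Weight loss = initial − final
WL = 358.39 − 348.78 = 9.61 g

9.61 g


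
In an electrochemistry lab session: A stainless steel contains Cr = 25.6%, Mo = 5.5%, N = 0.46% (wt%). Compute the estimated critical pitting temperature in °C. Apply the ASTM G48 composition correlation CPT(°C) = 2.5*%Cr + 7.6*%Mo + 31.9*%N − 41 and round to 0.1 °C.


Apply the ASTM G48 empirical CPT estimate: CPT(°C) = 2.5*%Cr + 7.6*%Mo + 31.9*%N − 41
2.5*25.6 = 64; 7.6*5.5 = 41.8; 31.9*0.46 = 14.674
CPT = 64 + 41.8 + 14.674 − 41 = 79.474 °C
Rounded to 0.1 °C: CPT ≈ 79.5 °C

79.5 °C


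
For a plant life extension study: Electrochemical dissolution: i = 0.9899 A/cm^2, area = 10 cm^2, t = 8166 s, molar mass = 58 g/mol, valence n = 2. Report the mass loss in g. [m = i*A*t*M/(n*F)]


Apply Faraday's law: m = i*A*t*M / (n*F)
Total charge passed Q = i*A*t = 0.9899*10*8166 = 80835.234 C
m = Q*M/(n*F) = 80835.234*58/(2*96485) = 24.2962 g

24.2962 g


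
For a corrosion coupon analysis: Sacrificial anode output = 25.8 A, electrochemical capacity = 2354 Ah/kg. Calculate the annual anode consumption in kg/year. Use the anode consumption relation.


Annual consumption = current * hours per year / capacity
Rate = 25.8 * 8760 / 2354 = 96.0 kg/year

96.0 kg/year


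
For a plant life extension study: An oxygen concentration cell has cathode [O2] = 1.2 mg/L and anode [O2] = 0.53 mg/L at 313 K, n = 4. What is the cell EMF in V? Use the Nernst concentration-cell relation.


Apply the Nernst concentration-cell relation: E = (RT/nF)*ln(C_cathode/C_anode)
RT/nF = 8.314*313/(4*96485) = 0.00674271 V
ln(1.2/0.53) = 0.8172
E = 0.00674271 * 0.8172 = 0.00551 V

0.00551 V


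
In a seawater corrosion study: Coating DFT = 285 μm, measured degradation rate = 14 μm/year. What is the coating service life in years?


Service life = thickness / degradation rate
Life = 285 / 14 = 20.4 years

20.4 years


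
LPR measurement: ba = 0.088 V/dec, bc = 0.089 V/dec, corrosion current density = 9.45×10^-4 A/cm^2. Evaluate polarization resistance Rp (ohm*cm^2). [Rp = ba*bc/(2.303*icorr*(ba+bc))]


Apply the Stern-Geary equation: Rp = ba*bc / (2.303*icorr*(ba+bc))
ba*bc = 0.088*0.089 = 0.007832
ba+bc = 0.177; 2.303*icorr*(ba+bc) = 2.303*9.45×10^-4*0.177 = 3.8521129×10^-4
Rp = 0.007832 / 3.8521129×10^-4 = 20.33 ohm*cm^2

20.33 ohm*cm^2


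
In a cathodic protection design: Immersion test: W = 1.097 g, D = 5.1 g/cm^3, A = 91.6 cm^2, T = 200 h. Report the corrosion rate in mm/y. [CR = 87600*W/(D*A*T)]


Apply the mm/y weight-loss relation: CR = 87600 * W / (D * A * T)
Numerator: 87600 * 1.097 = 96097.2
Denominator: 5.1 * 91.6 * 200 = 93432.0
CR = 96097.2 / 93432.0 = 1.028526 mm/y

1.028526 mm/y


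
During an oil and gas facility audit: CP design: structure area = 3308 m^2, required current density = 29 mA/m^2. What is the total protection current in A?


I = area * current density, then convert mA → A (÷1000)
I = 3308 * 29 / 1000 = 95.93 A

95.93 A


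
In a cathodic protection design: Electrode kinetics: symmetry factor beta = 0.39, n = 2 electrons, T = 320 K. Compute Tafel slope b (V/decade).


Apply the Tafel slope relation: b = 2.303*R*T/(beta*n*F)
Numerator: 2.303 * 8.314 * 320 = 6127.09
Denominator: 0.39 * 2 * 96485 = 75258.3
b = 6127.09 / 75258.3 = 0.081 V/decade

0.081 V/decade


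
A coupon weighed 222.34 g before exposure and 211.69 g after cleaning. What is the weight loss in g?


Weight loss = initial − final
WL = 222.34 − 211.69 = 10.65 g

10.65 g


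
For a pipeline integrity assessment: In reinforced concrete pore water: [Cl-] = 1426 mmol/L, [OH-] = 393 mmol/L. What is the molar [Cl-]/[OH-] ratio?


Threshold parameter = [Cl-] / [OH-] (molar basis; both in mmol/L, so units cancel)
Ratio = 1426 / 393 = 3.63

3.63


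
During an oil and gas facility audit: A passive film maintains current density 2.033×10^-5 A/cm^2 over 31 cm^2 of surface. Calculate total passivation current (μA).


I = i_pass * A, then convert A → μA (×10^6)
I = 2.033×10^-5 * 31 * 10^6 = 630.23 μA

630.23 μA


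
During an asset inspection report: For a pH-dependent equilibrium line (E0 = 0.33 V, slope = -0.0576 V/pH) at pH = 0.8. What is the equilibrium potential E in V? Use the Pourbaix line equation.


Apply the Pourbaix line equation: E = E0 + slope*pH
E = 0.33 + (-0.0576)*0.8 = 0.33 + (-0.04608) = 0.28392 V
Rounded to 3 decimal places: E = 0.284 V

0.284 V


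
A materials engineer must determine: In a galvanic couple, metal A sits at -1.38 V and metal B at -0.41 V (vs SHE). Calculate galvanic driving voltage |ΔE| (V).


Driving voltage is the absolute potential difference.
|ΔE| = |-1.38 − (-0.41)| = 0.97 V

0.97 V


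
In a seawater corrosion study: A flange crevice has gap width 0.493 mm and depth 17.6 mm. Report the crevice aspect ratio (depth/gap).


Aspect ratio = depth / gap
Ratio = 17.6 / 0.493 = 35.7

35.7


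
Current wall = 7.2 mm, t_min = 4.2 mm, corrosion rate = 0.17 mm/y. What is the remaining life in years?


Apply the remaining-life relation: RL = (t_current − t_min) / CR
RL = (7.2 − 4.2) / 0.17 = 3.0 / 0.17 = 17.6 years

17.6 years


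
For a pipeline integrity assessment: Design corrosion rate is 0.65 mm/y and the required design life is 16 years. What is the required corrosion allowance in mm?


Corrosion allowance = CR × design life
CA = 0.65 * 16 = 10.4 mm

10.4 mm


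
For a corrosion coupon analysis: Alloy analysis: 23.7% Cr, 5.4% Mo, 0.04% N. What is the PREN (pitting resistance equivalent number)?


Apply the PREN formula: PREN = Cr + 3.3*Mo + 16*N
PREN = 23.7 + 3.3*5.4 + 16*0.04
PREN = 23.7 + 17.82 + 0.64 = 42.16

42.16


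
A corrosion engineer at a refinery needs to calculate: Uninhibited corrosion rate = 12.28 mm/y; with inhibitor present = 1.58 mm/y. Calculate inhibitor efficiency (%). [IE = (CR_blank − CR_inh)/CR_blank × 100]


Apply the inhibitor-efficiency definition: IE = (CR_blank − CR_inh)/CR_blank × 100
IE = (12.28 − 1.58) / 12.28 × 100
IE = 10.7 / 12.28 × 100 = 87.1 %

87.1 %


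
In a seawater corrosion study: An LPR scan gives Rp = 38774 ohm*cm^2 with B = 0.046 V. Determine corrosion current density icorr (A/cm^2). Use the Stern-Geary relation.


Apply the Stern-Geary relation: icorr = B / Rp
icorr = 0.046 / 38774 = 1.186×10^-6 A/cm^2

1.186×10^-6 A/cm^2


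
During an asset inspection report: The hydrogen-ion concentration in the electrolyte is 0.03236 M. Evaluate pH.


pH = −log10[H+]
pH = −log10(0.03236) = 1.49

1.49
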